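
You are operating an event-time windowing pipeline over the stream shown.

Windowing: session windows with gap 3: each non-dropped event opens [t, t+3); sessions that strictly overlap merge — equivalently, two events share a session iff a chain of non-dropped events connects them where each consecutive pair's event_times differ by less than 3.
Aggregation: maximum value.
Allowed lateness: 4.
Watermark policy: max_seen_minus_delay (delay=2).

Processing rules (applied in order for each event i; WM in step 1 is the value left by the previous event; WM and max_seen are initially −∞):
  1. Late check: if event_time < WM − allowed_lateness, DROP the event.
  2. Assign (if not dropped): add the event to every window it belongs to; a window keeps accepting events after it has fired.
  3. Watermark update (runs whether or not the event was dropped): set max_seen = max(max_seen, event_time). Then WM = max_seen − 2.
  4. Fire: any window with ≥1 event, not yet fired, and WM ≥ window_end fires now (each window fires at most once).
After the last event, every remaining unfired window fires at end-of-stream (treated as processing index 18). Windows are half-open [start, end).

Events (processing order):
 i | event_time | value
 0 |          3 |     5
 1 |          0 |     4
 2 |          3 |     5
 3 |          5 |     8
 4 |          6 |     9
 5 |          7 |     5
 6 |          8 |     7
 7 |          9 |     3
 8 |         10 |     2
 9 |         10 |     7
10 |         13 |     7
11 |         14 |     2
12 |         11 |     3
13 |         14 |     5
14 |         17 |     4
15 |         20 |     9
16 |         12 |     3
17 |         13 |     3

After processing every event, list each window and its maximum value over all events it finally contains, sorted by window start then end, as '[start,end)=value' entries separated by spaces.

[0,3)=4 [3,17)=9 [17,20)=4 [20,23)=9

i=0 t=3 v=5: → [3,6); WM=1
i=1 t=0 v=4: → [0,3); WM=1
i=2 t=3 v=5: → [3,6); WM=1
i=3 t=5 v=8: → [3,8); WM=3
i=4 t=6 v=9: → [3,9); WM=4
i=5 t=7 v=5: → [3,10); WM=5
i=6 t=8 v=7: → [3,11); WM=6
i=7 t=9 v=3: → [3,12); WM=7
i=8 t=10 v=2: → [3,13); WM=8
i=9 t=10 v=7: → [3,13); WM=8
i=10 t=13 v=7: → [13,16); WM=11
i=11 t=14 v=2: → [13,17); WM=12
i=12 t=11 v=3: → [3,17); WM=12
i=13 t=14 v=5: → [3,17); WM=12
i=14 t=17 v=4: → [17,20); WM=15
i=15 t=20 v=9: → [20,23); WM=18
i=16 t=12 v=3: DROP (t<18-4); WM=18
i=17 t=13 v=3: DROP (t<18-4); WM=18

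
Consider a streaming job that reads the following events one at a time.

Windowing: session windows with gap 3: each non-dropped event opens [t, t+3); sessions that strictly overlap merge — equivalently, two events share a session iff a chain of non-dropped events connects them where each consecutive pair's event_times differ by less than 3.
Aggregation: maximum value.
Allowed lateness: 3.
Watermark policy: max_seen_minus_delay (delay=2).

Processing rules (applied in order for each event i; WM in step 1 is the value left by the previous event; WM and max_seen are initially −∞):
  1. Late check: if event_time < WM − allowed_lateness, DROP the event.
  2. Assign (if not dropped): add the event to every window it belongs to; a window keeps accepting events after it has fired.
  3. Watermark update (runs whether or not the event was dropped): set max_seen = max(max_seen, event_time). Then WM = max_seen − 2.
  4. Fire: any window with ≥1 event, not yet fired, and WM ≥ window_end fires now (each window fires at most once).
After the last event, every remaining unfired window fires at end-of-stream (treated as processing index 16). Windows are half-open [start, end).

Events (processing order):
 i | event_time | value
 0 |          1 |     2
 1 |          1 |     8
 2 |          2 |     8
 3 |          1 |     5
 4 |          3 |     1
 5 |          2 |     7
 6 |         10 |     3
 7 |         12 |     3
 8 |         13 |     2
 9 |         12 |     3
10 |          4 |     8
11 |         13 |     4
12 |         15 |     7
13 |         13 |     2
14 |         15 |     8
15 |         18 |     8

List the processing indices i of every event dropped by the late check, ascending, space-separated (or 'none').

10

i=0 t=1 v=2: → [1,4); WM=-1
i=1 t=1 v=8: → [1,4); WM=-1
i=2 t=2 v=8: → [1,5); WM=0
i=3 t=1 v=5: → [1,5); WM=0
i=4 t=3 v=1: → [1,6); WM=1
i=5 t=2 v=7: → [1,6); WM=1
i=6 t=10 v=3: → [10,13); WM=8
i=7 t=12 v=3: → [10,15); WM=10
i=8 t=13 v=2: → [10,16); WM=11
i=9 t=12 v=3: → [10,16); WM=11
i=10 t=4 v=8: DROP (t<11-3); WM=11
i=11 t=13 v=4: → [10,16); WM=11
i=12 t=15 v=7: → [10,18); WM=13
i=13 t=13 v=2: → [10,18); WM=13
i=14 t=15 v=8: → [10,18); WM=13
i=15 t=18 v=8: → [18,21); WM=16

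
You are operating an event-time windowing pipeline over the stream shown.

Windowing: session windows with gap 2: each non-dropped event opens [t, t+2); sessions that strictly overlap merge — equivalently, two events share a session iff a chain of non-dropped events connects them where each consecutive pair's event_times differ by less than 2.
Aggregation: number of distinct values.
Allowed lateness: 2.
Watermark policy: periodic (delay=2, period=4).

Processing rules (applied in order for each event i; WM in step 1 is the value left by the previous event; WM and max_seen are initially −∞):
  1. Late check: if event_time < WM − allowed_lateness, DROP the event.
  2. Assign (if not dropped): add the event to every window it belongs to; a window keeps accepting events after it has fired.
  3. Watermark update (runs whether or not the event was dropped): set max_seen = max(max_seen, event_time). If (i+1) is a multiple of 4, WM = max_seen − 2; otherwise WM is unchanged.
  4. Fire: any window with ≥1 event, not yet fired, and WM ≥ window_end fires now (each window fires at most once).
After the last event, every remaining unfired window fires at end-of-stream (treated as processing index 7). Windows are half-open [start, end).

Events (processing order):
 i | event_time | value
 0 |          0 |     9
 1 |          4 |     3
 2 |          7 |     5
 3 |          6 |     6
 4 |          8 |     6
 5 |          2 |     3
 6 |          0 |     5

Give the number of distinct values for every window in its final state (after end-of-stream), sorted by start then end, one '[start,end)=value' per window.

i=0 t=0 v=9: → [0,2); WM=−∞
i=1 t=4 v=3: → [4,6); WM=−∞
i=2 t=7 v=5: → [7,9); WM=−∞
i=3 t=6 v=6: → [6,9); WM=5
i=4 t=8 v=6: → [6,10); WM=5
i=5 t=2 v=3: DROP (t<5-2); WM=5
i=6 t=0 v=5: DROP (t<5-2); WM=5

[0,2)=1 [4,6)=1 [6,10)=2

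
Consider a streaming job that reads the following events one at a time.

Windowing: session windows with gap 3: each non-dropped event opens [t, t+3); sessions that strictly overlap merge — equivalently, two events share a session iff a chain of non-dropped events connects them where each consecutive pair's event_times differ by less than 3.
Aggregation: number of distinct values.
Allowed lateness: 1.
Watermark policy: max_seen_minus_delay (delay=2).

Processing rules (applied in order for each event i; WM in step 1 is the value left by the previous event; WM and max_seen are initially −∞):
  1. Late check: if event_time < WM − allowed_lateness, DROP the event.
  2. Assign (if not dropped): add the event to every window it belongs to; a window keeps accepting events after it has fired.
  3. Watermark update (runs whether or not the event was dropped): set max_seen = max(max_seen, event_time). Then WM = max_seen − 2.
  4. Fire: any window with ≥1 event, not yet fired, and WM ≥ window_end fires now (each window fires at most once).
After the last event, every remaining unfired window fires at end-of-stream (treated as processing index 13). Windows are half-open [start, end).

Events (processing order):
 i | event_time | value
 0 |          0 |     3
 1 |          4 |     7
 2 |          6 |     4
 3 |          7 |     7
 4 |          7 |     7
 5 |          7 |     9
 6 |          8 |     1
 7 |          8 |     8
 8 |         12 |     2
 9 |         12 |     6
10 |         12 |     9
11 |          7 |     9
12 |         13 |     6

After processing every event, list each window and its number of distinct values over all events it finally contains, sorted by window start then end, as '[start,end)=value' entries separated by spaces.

[0,3)=1 [4,11)=5 [12,16)=3

i=0 t=0 v=3: → [0,3); WM=-2
i=1 t=4 v=7: → [4,7); WM=2
i=2 t=6 v=4: → [4,9); WM=4
i=3 t=7 v=7: → [4,10); WM=5
i=4 t=7 v=7: → [4,10); WM=5
i=5 t=7 v=9: → [4,10); WM=5
i=6 t=8 v=1: → [4,11); WM=6
i=7 t=8 v=8: → [4,11); WM=6
i=8 t=12 v=2: → [12,15); WM=10
i=9 t=12 v=6: → [12,15); WM=10
i=10 t=12 v=9: → [12,15); WM=10
i=11 t=7 v=9: DROP (t<10-1); WM=10
i=12 t=13 v=6: → [12,16); WM=11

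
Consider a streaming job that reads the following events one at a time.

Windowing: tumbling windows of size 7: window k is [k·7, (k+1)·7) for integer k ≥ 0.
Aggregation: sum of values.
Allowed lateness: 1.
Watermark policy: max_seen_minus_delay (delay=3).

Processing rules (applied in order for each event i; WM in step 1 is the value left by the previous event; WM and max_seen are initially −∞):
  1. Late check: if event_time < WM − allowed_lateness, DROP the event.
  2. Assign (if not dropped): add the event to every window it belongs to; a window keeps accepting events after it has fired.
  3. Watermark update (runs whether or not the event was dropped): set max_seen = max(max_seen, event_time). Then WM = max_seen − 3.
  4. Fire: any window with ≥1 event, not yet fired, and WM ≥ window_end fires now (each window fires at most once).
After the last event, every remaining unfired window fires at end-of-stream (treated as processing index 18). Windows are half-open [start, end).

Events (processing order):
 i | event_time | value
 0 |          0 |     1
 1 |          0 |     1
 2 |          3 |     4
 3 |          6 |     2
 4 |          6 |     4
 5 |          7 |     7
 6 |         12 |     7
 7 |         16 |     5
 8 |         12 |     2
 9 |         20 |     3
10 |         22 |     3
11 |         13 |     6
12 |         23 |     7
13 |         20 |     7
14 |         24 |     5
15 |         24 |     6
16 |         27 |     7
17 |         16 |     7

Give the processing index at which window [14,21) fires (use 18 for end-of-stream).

i=0 t=0 v=1: → [0,7); WM=-3
i=1 t=0 v=1: → [0,7); WM=-3
i=2 t=3 v=4: → [0,7); WM=0
i=3 t=6 v=2: → [0,7); WM=3
i=4 t=6 v=4: → [0,7); WM=3
i=5 t=7 v=7: → [7,14); WM=4
i=6 t=12 v=7: → [7,14); WM=9; [0,7) fires=12
i=7 t=16 v=5: → [14,21); WM=13
i=8 t=12 v=2: → [7,14); WM=13
i=9 t=20 v=3: → [14,21); WM=17; [7,14) fires=16
i=10 t=22 v=3: → [21,28); WM=19
i=11 t=13 v=6: DROP (t<19-1); WM=19
i=12 t=23 v=7: → [21,28); WM=20
i=13 t=20 v=7: → [14,21); WM=20
i=14 t=24 v=5: → [21,28); WM=21; [14,21) fires=15
i=15 t=24 v=6: → [21,28); WM=21
i=16 t=27 v=7: → [21,28); WM=24
i=17 t=16 v=7: DROP (t<24-1); WM=24

14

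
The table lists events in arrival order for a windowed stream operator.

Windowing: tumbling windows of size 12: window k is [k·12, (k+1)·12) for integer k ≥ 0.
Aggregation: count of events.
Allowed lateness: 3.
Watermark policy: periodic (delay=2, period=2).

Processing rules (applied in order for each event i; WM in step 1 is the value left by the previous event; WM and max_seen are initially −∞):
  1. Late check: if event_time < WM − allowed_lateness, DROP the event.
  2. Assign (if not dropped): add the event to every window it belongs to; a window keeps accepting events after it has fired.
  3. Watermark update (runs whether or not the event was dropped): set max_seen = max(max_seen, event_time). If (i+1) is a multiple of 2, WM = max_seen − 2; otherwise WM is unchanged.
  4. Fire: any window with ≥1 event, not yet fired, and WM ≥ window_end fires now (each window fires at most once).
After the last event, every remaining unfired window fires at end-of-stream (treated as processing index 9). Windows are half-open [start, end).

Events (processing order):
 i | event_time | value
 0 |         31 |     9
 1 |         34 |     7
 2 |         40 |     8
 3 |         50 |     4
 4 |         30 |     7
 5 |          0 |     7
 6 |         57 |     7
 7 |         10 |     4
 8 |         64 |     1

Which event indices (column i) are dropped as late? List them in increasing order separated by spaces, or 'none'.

i=0 t=31 v=9: → [24,36); WM=−∞
i=1 t=34 v=7: → [24,36); WM=32
i=2 t=40 v=8: → [36,48); WM=32
i=3 t=50 v=4: → [48,60); WM=48; [24,36) fires=2 [36,48) fires=1
i=4 t=30 v=7: DROP (t<48-3); WM=48
i=5 t=0 v=7: DROP (t<48-3); WM=48
i=6 t=57 v=7: → [48,60); WM=48
i=7 t=10 v=4: DROP (t<48-3); WM=55
i=8 t=64 v=1: → [60,72); WM=55

4 5 7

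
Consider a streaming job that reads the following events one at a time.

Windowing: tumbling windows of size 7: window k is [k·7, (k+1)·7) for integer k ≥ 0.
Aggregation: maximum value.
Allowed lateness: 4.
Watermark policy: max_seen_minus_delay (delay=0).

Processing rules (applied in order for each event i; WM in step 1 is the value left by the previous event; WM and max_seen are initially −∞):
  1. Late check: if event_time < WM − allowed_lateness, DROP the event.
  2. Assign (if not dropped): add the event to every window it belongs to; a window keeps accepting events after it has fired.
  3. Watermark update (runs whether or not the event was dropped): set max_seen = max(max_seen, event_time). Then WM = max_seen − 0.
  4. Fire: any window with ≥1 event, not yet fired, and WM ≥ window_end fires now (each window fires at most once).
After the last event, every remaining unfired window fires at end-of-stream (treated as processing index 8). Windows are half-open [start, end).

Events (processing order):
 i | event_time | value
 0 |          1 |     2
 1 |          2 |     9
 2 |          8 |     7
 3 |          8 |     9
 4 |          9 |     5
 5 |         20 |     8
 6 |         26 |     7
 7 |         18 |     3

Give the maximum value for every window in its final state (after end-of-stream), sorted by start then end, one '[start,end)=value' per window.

i=0 t=1 v=2: → [0,7); WM=1
i=1 t=2 v=9: → [0,7); WM=2
i=2 t=8 v=7: → [7,14); WM=8; [0,7) fires=9
i=3 t=8 v=9: → [7,14); WM=8
i=4 t=9 v=5: → [7,14); WM=9
i=5 t=20 v=8: → [14,21); WM=20; [7,14) fires=9
i=6 t=26 v=7: → [21,28); WM=26; [14,21) fires=8
i=7 t=18 v=3: DROP (t<26-4); WM=26

[0,7)=9 [7,14)=9 [14,21)=8 [21,28)=7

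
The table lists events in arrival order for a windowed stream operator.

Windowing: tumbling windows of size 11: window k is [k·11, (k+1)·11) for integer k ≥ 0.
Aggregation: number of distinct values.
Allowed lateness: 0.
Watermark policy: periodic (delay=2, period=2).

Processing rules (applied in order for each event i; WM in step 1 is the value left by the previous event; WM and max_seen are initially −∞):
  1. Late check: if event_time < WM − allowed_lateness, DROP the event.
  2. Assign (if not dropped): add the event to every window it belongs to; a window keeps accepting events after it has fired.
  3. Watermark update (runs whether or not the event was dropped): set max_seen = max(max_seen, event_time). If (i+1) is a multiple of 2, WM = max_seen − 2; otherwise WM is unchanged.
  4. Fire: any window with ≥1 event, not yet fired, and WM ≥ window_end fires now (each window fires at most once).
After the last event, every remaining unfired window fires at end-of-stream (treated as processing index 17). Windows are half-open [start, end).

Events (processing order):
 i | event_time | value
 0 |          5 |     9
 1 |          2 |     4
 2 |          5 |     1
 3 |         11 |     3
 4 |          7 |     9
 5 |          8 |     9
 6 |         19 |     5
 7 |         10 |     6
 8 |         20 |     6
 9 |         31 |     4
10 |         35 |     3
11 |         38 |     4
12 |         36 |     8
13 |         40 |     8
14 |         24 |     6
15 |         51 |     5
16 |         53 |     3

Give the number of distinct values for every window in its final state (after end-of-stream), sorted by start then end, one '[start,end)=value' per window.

i=0 t=5 v=9: → [0,11); WM=−∞
i=1 t=2 v=4: → [0,11); WM=3
i=2 t=5 v=1: → [0,11); WM=3
i=3 t=11 v=3: → [11,22); WM=9
i=4 t=7 v=9: DROP (t<9-0); WM=9
i=5 t=8 v=9: DROP (t<9-0); WM=9
i=6 t=19 v=5: → [11,22); WM=9
i=7 t=10 v=6: → [0,11); WM=17; [0,11) fires=4
i=8 t=20 v=6: → [11,22); WM=17
i=9 t=31 v=4: → [22,33); WM=29; [11,22) fires=3
i=10 t=35 v=3: → [33,44); WM=29
i=11 t=38 v=4: → [33,44); WM=36; [22,33) fires=1
i=12 t=36 v=8: → [33,44); WM=36
i=13 t=40 v=8: → [33,44); WM=38
i=14 t=24 v=6: DROP (t<38-0); WM=38
i=15 t=51 v=5: → [44,55); WM=49; [33,44) fires=3
i=16 t=53 v=3: → [44,55); WM=49

[0,11)=4 [11,22)=3 [22,33)=1 [33,44)=3 [44,55)=2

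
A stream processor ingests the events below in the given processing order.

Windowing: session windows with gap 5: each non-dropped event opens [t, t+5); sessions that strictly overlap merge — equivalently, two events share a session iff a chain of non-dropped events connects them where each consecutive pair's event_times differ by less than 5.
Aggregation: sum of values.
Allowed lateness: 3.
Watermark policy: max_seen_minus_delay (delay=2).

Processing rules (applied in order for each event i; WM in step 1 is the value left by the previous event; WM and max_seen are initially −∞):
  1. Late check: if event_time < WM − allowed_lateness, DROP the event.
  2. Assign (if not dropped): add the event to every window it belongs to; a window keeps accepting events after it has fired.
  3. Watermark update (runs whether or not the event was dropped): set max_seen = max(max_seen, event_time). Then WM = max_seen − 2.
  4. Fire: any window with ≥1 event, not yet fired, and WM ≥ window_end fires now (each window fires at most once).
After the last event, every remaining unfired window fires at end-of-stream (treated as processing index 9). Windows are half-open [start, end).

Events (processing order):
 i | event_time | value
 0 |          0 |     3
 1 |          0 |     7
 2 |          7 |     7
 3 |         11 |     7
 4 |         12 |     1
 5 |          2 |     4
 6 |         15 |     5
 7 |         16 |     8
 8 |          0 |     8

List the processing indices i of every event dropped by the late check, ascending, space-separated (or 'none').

5 8

i=0 t=0 v=3: → [0,5); WM=-2
i=1 t=0 v=7: → [0,5); WM=-2
i=2 t=7 v=7: → [7,12); WM=5
i=3 t=11 v=7: → [7,16); WM=9
i=4 t=12 v=1: → [7,17); WM=10
i=5 t=2 v=4: DROP (t<10-3); WM=10
i=6 t=15 v=5: → [7,20); WM=13
i=7 t=16 v=8: → [7,21); WM=14
i=8 t=0 v=8: DROP (t<14-3); WM=14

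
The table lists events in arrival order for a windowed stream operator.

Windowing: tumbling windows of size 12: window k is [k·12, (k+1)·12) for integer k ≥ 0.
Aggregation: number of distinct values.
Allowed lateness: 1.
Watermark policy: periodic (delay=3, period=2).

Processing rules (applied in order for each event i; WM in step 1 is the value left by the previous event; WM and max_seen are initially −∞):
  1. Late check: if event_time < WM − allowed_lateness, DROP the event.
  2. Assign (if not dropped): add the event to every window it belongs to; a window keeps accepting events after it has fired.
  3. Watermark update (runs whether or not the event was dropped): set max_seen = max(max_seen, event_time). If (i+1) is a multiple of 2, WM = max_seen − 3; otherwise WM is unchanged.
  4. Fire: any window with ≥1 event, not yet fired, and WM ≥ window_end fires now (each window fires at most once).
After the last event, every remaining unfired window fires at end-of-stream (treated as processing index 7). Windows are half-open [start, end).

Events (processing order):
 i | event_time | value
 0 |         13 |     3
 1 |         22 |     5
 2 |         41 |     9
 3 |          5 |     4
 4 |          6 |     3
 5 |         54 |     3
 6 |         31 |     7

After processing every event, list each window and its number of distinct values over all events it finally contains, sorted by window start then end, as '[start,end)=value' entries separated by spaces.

[12,24)=2 [36,48)=1 [48,60)=1

i=0 t=13 v=3: → [12,24); WM=−∞
i=1 t=22 v=5: → [12,24); WM=19
i=2 t=41 v=9: → [36,48); WM=19
i=3 t=5 v=4: DROP (t<19-1); WM=38; [12,24) fires=2
i=4 t=6 v=3: DROP (t<38-1); WM=38
i=5 t=54 v=3: → [48,60); WM=51; [36,48) fires=1
i=6 t=31 v=7: DROP (t<51-1); WM=51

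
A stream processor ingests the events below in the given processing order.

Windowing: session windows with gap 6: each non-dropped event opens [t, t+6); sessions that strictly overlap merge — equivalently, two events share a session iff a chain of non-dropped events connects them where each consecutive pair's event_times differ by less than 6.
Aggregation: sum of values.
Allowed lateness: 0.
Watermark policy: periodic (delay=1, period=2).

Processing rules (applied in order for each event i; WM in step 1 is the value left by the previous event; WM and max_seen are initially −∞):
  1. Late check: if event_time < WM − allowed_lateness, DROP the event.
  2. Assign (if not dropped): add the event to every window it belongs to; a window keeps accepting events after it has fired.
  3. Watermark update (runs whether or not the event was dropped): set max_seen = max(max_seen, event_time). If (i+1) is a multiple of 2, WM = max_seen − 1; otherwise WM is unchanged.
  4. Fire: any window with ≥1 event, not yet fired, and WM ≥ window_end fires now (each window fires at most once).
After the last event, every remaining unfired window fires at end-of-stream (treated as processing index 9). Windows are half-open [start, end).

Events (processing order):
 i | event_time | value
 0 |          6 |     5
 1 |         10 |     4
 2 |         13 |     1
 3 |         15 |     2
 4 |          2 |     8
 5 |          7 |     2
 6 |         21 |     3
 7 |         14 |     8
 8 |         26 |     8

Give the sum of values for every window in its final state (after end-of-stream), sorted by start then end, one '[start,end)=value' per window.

i=0 t=6 v=5: → [6,12); WM=−∞
i=1 t=10 v=4: → [6,16); WM=9
i=2 t=13 v=1: → [6,19); WM=9
i=3 t=15 v=2: → [6,21); WM=14
i=4 t=2 v=8: DROP (t<14-0); WM=14
i=5 t=7 v=2: DROP (t<14-0); WM=14
i=6 t=21 v=3: → [21,27); WM=14
i=7 t=14 v=8: → [6,21); WM=20
i=8 t=26 v=8: → [21,32); WM=20

[6,21)=20 [21,32)=11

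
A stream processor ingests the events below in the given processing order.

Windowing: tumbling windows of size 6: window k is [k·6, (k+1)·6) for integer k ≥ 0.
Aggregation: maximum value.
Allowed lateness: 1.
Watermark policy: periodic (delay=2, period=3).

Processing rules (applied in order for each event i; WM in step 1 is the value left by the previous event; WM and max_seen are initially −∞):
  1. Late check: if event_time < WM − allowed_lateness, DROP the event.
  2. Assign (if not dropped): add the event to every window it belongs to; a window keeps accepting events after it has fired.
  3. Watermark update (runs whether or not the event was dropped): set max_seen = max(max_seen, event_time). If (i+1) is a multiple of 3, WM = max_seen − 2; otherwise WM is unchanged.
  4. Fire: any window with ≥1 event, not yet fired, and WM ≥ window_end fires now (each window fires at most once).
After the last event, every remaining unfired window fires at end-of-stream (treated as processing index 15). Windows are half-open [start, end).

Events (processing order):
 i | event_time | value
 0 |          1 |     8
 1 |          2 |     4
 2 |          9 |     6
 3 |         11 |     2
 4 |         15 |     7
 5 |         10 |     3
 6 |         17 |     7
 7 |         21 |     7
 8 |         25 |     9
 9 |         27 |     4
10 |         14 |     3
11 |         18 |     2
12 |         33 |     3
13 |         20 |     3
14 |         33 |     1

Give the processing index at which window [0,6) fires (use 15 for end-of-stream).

i=0 t=1 v=8: → [0,6); WM=−∞
i=1 t=2 v=4: → [0,6); WM=−∞
i=2 t=9 v=6: → [6,12); WM=7; [0,6) fires=8
i=3 t=11 v=2: → [6,12); WM=7
i=4 t=15 v=7: → [12,18); WM=7
i=5 t=10 v=3: → [6,12); WM=13; [6,12) fires=6
i=6 t=17 v=7: → [12,18); WM=13
i=7 t=21 v=7: → [18,24); WM=13
i=8 t=25 v=9: → [24,30); WM=23; [12,18) fires=7
i=9 t=27 v=4: → [24,30); WM=23
i=10 t=14 v=3: DROP (t<23-1); WM=23
i=11 t=18 v=2: DROP (t<23-1); WM=25; [18,24) fires=7
i=12 t=33 v=3: → [30,36); WM=25
i=13 t=20 v=3: DROP (t<25-1); WM=25
i=14 t=33 v=1: → [30,36); WM=31; [24,30) fires=9

2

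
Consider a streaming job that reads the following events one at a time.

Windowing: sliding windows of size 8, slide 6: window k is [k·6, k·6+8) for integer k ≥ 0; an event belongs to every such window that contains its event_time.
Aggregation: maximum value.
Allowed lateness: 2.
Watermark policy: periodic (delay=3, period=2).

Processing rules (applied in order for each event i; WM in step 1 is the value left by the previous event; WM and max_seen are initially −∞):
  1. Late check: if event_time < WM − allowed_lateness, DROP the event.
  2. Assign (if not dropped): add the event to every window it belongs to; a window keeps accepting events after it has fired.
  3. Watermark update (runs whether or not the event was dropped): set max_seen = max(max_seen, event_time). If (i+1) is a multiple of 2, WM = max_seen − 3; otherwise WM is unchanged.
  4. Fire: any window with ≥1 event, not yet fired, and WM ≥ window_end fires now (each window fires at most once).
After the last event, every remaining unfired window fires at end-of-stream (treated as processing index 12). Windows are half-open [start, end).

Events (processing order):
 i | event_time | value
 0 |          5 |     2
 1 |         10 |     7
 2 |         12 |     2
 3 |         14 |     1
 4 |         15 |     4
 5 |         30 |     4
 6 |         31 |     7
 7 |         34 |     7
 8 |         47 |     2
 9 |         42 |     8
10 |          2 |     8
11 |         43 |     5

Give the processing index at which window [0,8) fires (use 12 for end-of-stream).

i=0 t=5 v=2: → [0,8); WM=−∞
i=1 t=10 v=7: → [6,14); WM=7
i=2 t=12 v=2: → [12,20),[6,14); WM=7
i=3 t=14 v=1: → [12,20); WM=11; [0,8) fires=2
i=4 t=15 v=4: → [12,20); WM=11
i=5 t=30 v=4: → [30,38),[24,32); WM=27; [6,14) fires=7 [12,20) fires=4
i=6 t=31 v=7: → [30,38),[24,32); WM=27
i=7 t=34 v=7: → [30,38); WM=31
i=8 t=47 v=2: → [42,50); WM=31
i=9 t=42 v=8: → [42,50),[36,44); WM=44; [24,32) fires=7 [30,38) fires=7 [36,44) fires=8
i=10 t=2 v=8: DROP (t<44-2); WM=44
i=11 t=43 v=5: → [42,50),[36,44); WM=44

3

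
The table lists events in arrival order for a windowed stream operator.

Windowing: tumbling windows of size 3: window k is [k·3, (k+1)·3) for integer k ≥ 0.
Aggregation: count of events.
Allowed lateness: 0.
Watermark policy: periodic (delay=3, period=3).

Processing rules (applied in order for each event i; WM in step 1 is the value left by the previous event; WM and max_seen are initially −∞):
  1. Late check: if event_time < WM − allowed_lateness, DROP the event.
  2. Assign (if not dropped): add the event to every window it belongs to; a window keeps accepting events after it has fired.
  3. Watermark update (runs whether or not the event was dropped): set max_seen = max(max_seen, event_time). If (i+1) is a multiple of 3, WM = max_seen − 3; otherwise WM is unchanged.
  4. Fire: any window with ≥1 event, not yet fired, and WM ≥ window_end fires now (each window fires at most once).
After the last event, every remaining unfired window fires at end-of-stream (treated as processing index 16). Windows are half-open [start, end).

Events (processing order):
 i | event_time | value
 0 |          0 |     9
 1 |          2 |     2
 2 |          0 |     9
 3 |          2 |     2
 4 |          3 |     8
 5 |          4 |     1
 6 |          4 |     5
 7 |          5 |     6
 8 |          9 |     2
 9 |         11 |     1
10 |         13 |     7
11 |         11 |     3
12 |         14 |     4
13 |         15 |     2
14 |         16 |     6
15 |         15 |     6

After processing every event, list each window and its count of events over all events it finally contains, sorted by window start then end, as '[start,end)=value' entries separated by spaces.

[0,3)=4 [3,6)=4 [9,12)=3 [12,15)=2 [15,18)=3

i=0 t=0 v=9: → [0,3); WM=−∞
i=1 t=2 v=2: → [0,3); WM=−∞
i=2 t=0 v=9: → [0,3); WM=-1
i=3 t=2 v=2: → [0,3); WM=-1
i=4 t=3 v=8: → [3,6); WM=-1
i=5 t=4 v=1: → [3,6); WM=1
i=6 t=4 v=5: → [3,6); WM=1
i=7 t=5 v=6: → [3,6); WM=1
i=8 t=9 v=2: → [9,12); WM=6; [0,3) fires=4 [3,6) fires=4
i=9 t=11 v=1: → [9,12); WM=6
i=10 t=13 v=7: → [12,15); WM=6
i=11 t=11 v=3: → [9,12); WM=10
i=12 t=14 v=4: → [12,15); WM=10
i=13 t=15 v=2: → [15,18); WM=10
i=14 t=16 v=6: → [15,18); WM=13; [9,12) fires=3
i=15 t=15 v=6: → [15,18); WM=13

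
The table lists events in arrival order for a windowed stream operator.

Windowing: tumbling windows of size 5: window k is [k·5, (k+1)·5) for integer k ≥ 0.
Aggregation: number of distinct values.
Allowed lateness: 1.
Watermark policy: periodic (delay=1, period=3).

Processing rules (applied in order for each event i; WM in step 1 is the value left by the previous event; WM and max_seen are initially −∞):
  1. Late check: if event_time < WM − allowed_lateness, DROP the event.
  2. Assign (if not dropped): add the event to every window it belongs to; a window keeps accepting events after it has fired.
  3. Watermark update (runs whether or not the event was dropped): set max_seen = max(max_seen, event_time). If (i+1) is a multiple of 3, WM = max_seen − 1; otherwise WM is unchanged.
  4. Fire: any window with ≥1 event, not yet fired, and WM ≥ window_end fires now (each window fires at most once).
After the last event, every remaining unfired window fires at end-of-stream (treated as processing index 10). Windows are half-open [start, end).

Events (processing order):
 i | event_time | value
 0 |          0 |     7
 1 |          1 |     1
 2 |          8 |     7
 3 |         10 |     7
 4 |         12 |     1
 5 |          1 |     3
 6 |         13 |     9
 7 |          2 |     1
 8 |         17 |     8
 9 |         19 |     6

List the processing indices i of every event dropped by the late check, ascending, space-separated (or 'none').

i=0 t=0 v=7: → [0,5); WM=−∞
i=1 t=1 v=1: → [0,5); WM=−∞
i=2 t=8 v=7: → [5,10); WM=7; [0,5) fires=2
i=3 t=10 v=7: → [10,15); WM=7
i=4 t=12 v=1: → [10,15); WM=7
i=5 t=1 v=3: DROP (t<7-1); WM=11; [5,10) fires=1
i=6 t=13 v=9: → [10,15); WM=11
i=7 t=2 v=1: DROP (t<11-1); WM=11
i=8 t=17 v=8: → [15,20); WM=16; [10,15) fires=3
i=9 t=19 v=6: → [15,20); WM=16

5 7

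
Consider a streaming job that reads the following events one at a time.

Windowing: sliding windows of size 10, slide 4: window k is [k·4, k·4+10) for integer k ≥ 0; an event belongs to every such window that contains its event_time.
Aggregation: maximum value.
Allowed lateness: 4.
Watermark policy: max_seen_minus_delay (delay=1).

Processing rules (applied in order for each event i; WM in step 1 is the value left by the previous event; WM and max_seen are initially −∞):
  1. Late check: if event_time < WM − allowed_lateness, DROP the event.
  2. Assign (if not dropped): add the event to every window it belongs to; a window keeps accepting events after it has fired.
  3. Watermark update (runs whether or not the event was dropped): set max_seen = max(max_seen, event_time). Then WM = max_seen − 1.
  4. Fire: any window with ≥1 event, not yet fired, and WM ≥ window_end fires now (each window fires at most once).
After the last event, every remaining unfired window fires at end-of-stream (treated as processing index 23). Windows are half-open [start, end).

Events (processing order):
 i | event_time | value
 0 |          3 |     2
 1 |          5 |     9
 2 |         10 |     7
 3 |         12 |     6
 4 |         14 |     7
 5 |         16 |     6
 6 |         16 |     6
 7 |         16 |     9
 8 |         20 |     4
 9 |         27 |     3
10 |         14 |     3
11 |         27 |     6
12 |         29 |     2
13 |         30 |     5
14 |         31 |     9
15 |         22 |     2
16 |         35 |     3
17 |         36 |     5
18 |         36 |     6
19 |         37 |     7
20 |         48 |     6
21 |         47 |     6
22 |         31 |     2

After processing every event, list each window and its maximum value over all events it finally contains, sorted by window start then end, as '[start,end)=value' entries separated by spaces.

i=0 t=3 v=2: → [0,10); WM=2
i=1 t=5 v=9: → [4,14),[0,10); WM=4
i=2 t=10 v=7: → [8,18),[4,14); WM=9
i=3 t=12 v=6: → [12,22),[8,18),[4,14); WM=11; [0,10) fires=9
i=4 t=14 v=7: → [12,22),[8,18); WM=13
i=5 t=16 v=6: → [16,26),[12,22),[8,18); WM=15; [4,14) fires=9
i=6 t=16 v=6: → [16,26),[12,22),[8,18); WM=15
i=7 t=16 v=9: → [16,26),[12,22),[8,18); WM=15
i=8 t=20 v=4: → [20,30),[16,26),[12,22); WM=19; [8,18) fires=9
i=9 t=27 v=3: → [24,34),[20,30); WM=26; [12,22) fires=9 [16,26) fires=9
i=10 t=14 v=3: DROP (t<26-4); WM=26
i=11 t=27 v=6: → [24,34),[20,30); WM=26
i=12 t=29 v=2: → [28,38),[24,34),[20,30); WM=28
i=13 t=30 v=5: → [28,38),[24,34); WM=29
i=14 t=31 v=9: → [28,38),[24,34); WM=30; [20,30) fires=6
i=15 t=22 v=2: DROP (t<30-4); WM=30
i=16 t=35 v=3: → [32,42),[28,38); WM=34; [24,34) fires=9
i=17 t=36 v=5: → [36,46),[32,42),[28,38); WM=35
i=18 t=36 v=6: → [36,46),[32,42),[28,38); WM=35
i=19 t=37 v=7: → [36,46),[32,42),[28,38); WM=36
i=20 t=48 v=6: → [48,58),[44,54),[40,50); WM=47; [28,38) fires=9 [32,42) fires=7 [36,46) fires=7
i=21 t=47 v=6: → [44,54),[40,50); WM=47
i=22 t=31 v=2: DROP (t<47-4); WM=47

[0,10)=9 [4,14)=9 [8,18)=9 [12,22)=9 [16,26)=9 [20,30)=6 [24,34)=9 [28,38)=9 [32,42)=7 [36,46)=7 [40,50)=6 [44,54)=6 [48,58)=6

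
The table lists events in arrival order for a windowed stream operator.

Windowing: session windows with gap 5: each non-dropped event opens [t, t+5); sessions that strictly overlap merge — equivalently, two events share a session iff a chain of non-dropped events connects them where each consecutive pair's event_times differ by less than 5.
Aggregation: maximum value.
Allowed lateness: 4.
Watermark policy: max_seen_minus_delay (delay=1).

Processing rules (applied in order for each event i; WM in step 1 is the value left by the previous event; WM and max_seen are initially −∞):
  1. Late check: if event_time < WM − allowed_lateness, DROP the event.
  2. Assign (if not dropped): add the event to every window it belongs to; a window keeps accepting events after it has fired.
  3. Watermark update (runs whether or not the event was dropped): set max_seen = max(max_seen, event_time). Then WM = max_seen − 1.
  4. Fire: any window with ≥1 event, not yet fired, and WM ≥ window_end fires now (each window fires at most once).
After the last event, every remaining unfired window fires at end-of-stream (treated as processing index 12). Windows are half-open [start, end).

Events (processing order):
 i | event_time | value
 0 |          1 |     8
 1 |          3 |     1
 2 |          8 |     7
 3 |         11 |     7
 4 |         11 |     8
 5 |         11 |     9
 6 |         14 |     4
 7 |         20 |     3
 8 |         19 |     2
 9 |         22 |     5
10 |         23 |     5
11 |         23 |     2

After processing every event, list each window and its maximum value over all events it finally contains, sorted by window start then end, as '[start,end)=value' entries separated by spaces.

i=0 t=1 v=8: → [1,6); WM=0
i=1 t=3 v=1: → [1,8); WM=2
i=2 t=8 v=7: → [8,13); WM=7
i=3 t=11 v=7: → [8,16); WM=10
i=4 t=11 v=8: → [8,16); WM=10
i=5 t=11 v=9: → [8,16); WM=10
i=6 t=14 v=4: → [8,19); WM=13
i=7 t=20 v=3: → [20,25); WM=19
i=8 t=19 v=2: → [19,25); WM=19
i=9 t=22 v=5: → [19,27); WM=21
i=10 t=23 v=5: → [19,28); WM=22
i=11 t=23 v=2: → [19,28); WM=22

[1,8)=8 [8,19)=9 [19,28)=5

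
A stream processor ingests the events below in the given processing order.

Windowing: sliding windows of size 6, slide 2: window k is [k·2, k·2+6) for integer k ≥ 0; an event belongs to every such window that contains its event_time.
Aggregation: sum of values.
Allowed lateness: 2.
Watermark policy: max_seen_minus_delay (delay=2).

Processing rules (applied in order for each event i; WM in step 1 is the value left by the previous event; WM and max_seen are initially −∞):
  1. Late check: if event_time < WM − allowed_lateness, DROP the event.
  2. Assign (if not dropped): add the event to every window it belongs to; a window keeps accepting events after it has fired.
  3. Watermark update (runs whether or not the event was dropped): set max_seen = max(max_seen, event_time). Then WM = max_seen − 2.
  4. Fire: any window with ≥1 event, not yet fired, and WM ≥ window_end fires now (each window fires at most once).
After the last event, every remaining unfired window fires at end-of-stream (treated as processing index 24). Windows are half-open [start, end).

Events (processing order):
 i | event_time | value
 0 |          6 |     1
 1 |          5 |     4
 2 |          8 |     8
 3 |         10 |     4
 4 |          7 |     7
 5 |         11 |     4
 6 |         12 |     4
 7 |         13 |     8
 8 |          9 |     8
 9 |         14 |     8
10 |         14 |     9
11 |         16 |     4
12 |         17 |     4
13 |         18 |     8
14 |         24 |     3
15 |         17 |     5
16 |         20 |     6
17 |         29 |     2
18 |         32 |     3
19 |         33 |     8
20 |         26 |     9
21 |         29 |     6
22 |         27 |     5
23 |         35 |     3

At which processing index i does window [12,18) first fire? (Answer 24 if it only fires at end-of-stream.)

i=0 t=6 v=1: → [6,12),[4,10),[2,8); WM=4
i=1 t=5 v=4: → [4,10),[2,8),[0,6); WM=4
i=2 t=8 v=8: → [8,14),[6,12),[4,10); WM=6; [0,6) fires=4
i=3 t=10 v=4: → [10,16),[8,14),[6,12); WM=8; [2,8) fires=5
i=4 t=7 v=7: → [6,12),[4,10),[2,8); WM=8
i=5 t=11 v=4: → [10,16),[8,14),[6,12); WM=9
i=6 t=12 v=4: → [12,18),[10,16),[8,14); WM=10; [4,10) fires=20
i=7 t=13 v=8: → [12,18),[10,16),[8,14); WM=11
i=8 t=9 v=8: → [8,14),[6,12),[4,10); WM=11
i=9 t=14 v=8: → [14,20),[12,18),[10,16); WM=12; [6,12) fires=32
i=10 t=14 v=9: → [14,20),[12,18),[10,16); WM=12
i=11 t=16 v=4: → [16,22),[14,20),[12,18); WM=14; [8,14) fires=36
i=12 t=17 v=4: → [16,22),[14,20),[12,18); WM=15
i=13 t=18 v=8: → [18,24),[16,22),[14,20); WM=16; [10,16) fires=37
i=14 t=24 v=3: → [24,30),[22,28),[20,26); WM=22; [12,18) fires=37 [14,20) fires=33 [16,22) fires=16
i=15 t=17 v=5: DROP (t<22-2); WM=22
i=16 t=20 v=6: → [20,26),[18,24),[16,22); WM=22
i=17 t=29 v=2: → [28,34),[26,32),[24,30); WM=27; [18,24) fires=14 [20,26) fires=9
i=18 t=32 v=3: → [32,38),[30,36),[28,34); WM=30; [22,28) fires=3 [24,30) fires=5
i=19 t=33 v=8: → [32,38),[30,36),[28,34); WM=31
i=20 t=26 v=9: DROP (t<31-2); WM=31
i=21 t=29 v=6: → [28,34),[26,32),[24,30); WM=31
i=22 t=27 v=5: DROP (t<31-2); WM=31
i=23 t=35 v=3: → [34,40),[32,38),[30,36); WM=33; [26,32) fires=8

14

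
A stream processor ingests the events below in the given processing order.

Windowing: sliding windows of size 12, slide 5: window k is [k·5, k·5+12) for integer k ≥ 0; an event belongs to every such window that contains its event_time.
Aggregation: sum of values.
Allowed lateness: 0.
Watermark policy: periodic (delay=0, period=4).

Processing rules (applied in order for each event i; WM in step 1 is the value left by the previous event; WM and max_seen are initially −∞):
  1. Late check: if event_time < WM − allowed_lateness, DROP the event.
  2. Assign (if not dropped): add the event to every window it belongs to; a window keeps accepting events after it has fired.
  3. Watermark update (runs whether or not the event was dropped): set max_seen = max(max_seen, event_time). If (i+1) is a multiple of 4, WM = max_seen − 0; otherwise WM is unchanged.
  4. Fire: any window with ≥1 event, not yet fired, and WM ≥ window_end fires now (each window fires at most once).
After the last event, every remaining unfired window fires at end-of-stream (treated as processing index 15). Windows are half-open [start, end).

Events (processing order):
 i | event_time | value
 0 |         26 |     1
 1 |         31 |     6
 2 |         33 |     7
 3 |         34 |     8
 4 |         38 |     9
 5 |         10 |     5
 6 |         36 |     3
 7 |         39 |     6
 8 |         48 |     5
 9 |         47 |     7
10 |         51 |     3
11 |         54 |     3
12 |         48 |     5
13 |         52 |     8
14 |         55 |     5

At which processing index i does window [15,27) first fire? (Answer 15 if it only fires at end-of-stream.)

i=0 t=26 v=1: → [25,37),[20,32),[15,27); WM=−∞
i=1 t=31 v=6: → [30,42),[25,37),[20,32); WM=−∞
i=2 t=33 v=7: → [30,42),[25,37); WM=−∞
i=3 t=34 v=8: → [30,42),[25,37); WM=34; [15,27) fires=1 [20,32) fires=7
i=4 t=38 v=9: → [35,47),[30,42); WM=34
i=5 t=10 v=5: DROP (t<34-0); WM=34
i=6 t=36 v=3: → [35,47),[30,42),[25,37); WM=34
i=7 t=39 v=6: → [35,47),[30,42); WM=39; [25,37) fires=25
i=8 t=48 v=5: → [45,57),[40,52); WM=39
i=9 t=47 v=7: → [45,57),[40,52); WM=39
i=10 t=51 v=3: → [50,62),[45,57),[40,52); WM=39
i=11 t=54 v=3: → [50,62),[45,57); WM=54; [30,42) fires=39 [35,47) fires=18 [40,52) fires=15
i=12 t=48 v=5: DROP (t<54-0); WM=54
i=13 t=52 v=8: DROP (t<54-0); WM=54
i=14 t=55 v=5: → [55,67),[50,62),[45,57); WM=54

3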